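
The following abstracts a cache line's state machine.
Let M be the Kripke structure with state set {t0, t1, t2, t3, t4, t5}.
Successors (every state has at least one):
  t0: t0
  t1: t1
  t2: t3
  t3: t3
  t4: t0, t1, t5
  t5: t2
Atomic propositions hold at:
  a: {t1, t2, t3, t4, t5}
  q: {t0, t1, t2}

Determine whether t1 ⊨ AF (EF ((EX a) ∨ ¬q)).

Yes

Sat(EX a) = {s : some successor in {t1, t2, t3, t4, t5}} = {t1, t2, t3, t4, t5}
Sat(¬q) = {t3, t4, t5}
Sat((EX a) ∨ ¬q) = {t1, t2, t3, t4, t5}
EF ((EX a) ∨ ¬q): least fixpoint, start Z0 = {t1, t2, t3, t4, t5}, add states with some successor in Z. Already a fixed point.
Sat(EF ((EX a) ∨ ¬q)) = {t1, t2, t3, t4, t5}
AF (EF ((EX a) ∨ ¬q)): least fixpoint, start Z0 = {t1, t2, t3, t4, t5}, add states with every successor in Z. Already a fixed point.
Sat(AF (EF ((EX a) ∨ ¬q))) = {t1, t2, t3, t4, t5}
t1 ∈ Sat(AF (EF ((EX a) ∨ ¬q))) = {t1, t2, t3, t4, t5}, so the formula holds at t1.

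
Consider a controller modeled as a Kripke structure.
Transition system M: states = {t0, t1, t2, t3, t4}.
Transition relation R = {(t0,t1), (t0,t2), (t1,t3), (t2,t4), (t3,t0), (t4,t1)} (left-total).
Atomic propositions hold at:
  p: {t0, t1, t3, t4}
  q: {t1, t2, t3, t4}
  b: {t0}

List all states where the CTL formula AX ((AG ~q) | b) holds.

Sat(~q) = {t0}
AG ~q: greatest fixpoint, start Z0 = {t0}, keep only states in Sat with every successor in Z. Z1 = ∅; fixed.
Sat(AG ~q) = ∅
Sat((AG ~q) | b) = {t0}
Sat(AX ((AG ~q) | b)) = {s : every successor in {t0}} = {t3}

{t3}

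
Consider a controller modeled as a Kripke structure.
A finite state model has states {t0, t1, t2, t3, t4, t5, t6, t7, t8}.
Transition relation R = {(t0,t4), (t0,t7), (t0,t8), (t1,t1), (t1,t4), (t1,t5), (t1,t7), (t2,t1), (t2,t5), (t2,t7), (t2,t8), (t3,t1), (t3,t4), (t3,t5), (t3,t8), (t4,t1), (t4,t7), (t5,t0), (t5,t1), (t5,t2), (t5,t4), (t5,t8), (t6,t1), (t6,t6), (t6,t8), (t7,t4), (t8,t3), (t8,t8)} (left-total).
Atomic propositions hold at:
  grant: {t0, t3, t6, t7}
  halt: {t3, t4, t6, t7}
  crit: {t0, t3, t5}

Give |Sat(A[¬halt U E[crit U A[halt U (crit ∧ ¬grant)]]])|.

2

Sat(¬halt) = {t0, t1, t2, t5, t8}
Sat(¬grant) = {t1, t2, t4, t5, t8}
Sat(crit ∧ ¬grant) = {t5}
A[halt U (crit ∧ ¬grant)]: least fixpoint, start Z0 = Sat((crit ∧ ¬grant)) = {t5}, add states in Sat(halt) with every successor in Z. Already a fixed point.
Sat(A[halt U (crit ∧ ¬grant)]) = {t5}
E[crit U A[halt U (crit ∧ ¬grant)]]: least fixpoint, start Z0 = Sat(A[halt U (crit ∧ ¬grant)]) = {t5}, add states in Sat(crit) with some successor in Z. Z1 = {t3, t5}; fixed.
Sat(E[crit U A[halt U (crit ∧ ¬grant)]]) = {t3, t5}
A[¬halt U E[crit U A[halt U (crit ∧ ¬grant)]]]: least fixpoint, start Z0 = Sat(E[crit U A[halt U (crit ∧ ¬grant)]]) = {t3, t5}, add states in Sat(¬halt) with every successor in Z. Already a fixed point.
Sat(A[¬halt U E[crit U A[halt U (crit ∧ ¬grant)]]]) = {t3, t5}
|Sat(A[¬halt U E[crit U A[halt U (crit ∧ ¬grant)]]])| = |{t3, t5}| = 2.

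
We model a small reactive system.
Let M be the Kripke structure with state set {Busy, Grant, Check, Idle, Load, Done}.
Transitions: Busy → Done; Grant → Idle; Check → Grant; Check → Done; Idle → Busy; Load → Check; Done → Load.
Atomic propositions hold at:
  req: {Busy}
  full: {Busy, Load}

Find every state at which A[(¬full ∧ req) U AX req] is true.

Sat(¬full) = {Grant, Check, Idle, Done}
Sat(¬full ∧ req) = ∅
Sat(AX req) = {s : every successor in {Busy}} = {Idle}
A[(¬full ∧ req) U AX req]: least fixpoint, start Z0 = Sat(AX req) = {Idle}, add states in Sat(¬full ∧ req) with every successor in Z. Already a fixed point.
Sat(A[(¬full ∧ req) U AX req]) = {Idle}

{Idle}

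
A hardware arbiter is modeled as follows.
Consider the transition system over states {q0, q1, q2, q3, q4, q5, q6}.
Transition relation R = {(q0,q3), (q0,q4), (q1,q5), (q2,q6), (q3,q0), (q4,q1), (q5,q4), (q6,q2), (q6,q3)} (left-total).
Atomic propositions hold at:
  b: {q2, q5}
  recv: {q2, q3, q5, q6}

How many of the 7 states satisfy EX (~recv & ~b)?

4

Sat(~recv) = {q0, q1, q4}
Sat(~b) = {q0, q1, q3, q4, q6}
Sat(~recv & ~b) = {q0, q1, q4}
Sat(EX (~recv & ~b)) = {s : some successor in {q0, q1, q4}} = {q0, q3, q4, q5}
|Sat(EX (~recv & ~b))| = |{q0, q3, q4, q5}| = 4.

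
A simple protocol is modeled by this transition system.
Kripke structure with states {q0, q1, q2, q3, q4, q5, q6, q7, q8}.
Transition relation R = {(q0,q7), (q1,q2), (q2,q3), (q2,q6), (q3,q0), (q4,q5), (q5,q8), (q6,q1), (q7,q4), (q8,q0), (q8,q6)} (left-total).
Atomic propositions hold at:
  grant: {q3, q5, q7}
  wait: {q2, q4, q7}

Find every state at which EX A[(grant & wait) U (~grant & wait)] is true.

Sat(grant & wait) = {q7}
Sat(~grant) = {q0, q1, q2, q4, q6, q8}
Sat(~grant & wait) = {q2, q4}
A[(grant & wait) U (~grant & wait)]: least fixpoint, start Z0 = Sat((~grant & wait)) = {q2, q4}, add states in Sat(grant & wait) with every successor in Z. Z1 = {q2, q4, q7}; fixed.
Sat(A[(grant & wait) U (~grant & wait)]) = {q2, q4, q7}
Sat(EX A[(grant & wait) U (~grant & wait)]) = {s : some successor in {q2, q4, q7}} = {q0, q1, q7}

{q0, q1, q7}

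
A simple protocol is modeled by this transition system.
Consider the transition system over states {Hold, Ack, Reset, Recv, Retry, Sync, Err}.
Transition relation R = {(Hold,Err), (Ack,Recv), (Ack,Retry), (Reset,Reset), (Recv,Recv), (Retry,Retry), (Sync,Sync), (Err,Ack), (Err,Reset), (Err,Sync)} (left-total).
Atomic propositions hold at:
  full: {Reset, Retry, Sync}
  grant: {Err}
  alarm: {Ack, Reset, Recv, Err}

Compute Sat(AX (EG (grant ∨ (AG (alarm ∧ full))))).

{Hold, Reset}

Sat(alarm ∧ full) = {Reset}
AG (alarm ∧ full): greatest fixpoint, start Z0 = {Reset}, keep only states in Sat with every successor in Z. Already a fixed point.
Sat(AG (alarm ∧ full)) = {Reset}
Sat(grant ∨ (AG (alarm ∧ full))) = {Reset, Err}
EG (grant ∨ (AG (alarm ∧ full))): greatest fixpoint, start Z0 = {Reset, Err}, keep only states in Sat with some successor in Z. Already a fixed point.
Sat(EG (grant ∨ (AG (alarm ∧ full)))) = {Reset, Err}
Sat(AX (EG (grant ∨ (AG (alarm ∧ full))))) = {s : every successor in {Reset, Err}} = {Hold, Reset}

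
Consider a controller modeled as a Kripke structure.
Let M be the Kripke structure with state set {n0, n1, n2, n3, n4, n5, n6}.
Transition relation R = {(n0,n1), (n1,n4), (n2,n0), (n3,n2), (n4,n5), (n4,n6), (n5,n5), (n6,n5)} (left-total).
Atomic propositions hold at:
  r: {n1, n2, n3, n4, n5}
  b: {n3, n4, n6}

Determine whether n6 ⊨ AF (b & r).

No

Sat(b & r) = {n3, n4}
AF (b & r): least fixpoint, start Z0 = {n3, n4}, add states with every successor in Z. Z1 = {n1, n3, n4}; Z2 = {n0, n1, n3, n4}; Z3 = {n0, n1, n2, n3, n4}; fixed.
Sat(AF (b & r)) = {n0, n1, n2, n3, n4}
n6 ∉ Sat(AF (b & r)) = {n0, n1, n2, n3, n4}, so the formula does not hold at n6.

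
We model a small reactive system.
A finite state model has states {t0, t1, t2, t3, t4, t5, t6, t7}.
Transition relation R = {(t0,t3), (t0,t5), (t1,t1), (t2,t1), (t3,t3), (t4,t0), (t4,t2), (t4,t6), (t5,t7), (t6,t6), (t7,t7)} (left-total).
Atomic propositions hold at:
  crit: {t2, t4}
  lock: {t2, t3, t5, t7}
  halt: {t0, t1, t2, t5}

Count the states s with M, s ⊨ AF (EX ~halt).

Sat(~halt) = {t3, t4, t6, t7}
Sat(EX ~halt) = {s : some successor in {t3, t4, t6, t7}} = {t0, t3, t4, t5, t6, t7}
AF (EX ~halt): least fixpoint, start Z0 = {t0, t3, t4, t5, t6, t7}, add states with every successor in Z. Already a fixed point.
Sat(AF (EX ~halt)) = {t0, t3, t4, t5, t6, t7}
|Sat(AF (EX ~halt))| = |{t0, t3, t4, t5, t6, t7}| = 6.

6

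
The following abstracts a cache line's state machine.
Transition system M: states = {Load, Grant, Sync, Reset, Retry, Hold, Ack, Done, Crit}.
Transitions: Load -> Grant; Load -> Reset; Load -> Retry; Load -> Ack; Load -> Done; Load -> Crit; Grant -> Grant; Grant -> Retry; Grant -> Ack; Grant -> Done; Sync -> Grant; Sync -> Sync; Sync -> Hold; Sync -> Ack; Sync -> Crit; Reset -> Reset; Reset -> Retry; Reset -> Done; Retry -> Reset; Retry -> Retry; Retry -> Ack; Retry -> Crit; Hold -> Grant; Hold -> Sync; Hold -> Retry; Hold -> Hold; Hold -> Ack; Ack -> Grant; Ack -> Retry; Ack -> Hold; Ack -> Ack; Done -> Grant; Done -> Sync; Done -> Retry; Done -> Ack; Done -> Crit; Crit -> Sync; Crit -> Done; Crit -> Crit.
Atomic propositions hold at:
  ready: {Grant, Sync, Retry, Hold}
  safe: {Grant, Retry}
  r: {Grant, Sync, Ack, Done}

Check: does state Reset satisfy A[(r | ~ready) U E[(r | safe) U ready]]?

No

Sat(~ready) = {Load, Reset, Ack, Done, Crit}
Sat(r | ~ready) = {Load, Grant, Sync, Reset, Ack, Done, Crit}
Sat(r | safe) = {Grant, Sync, Retry, Ack, Done}
E[(r | safe) U ready]: least fixpoint, start Z0 = Sat(ready) = {Grant, Sync, Retry, Hold}, add states in Sat(r | safe) with some successor in Z. Z1 = {Grant, Sync, Retry, Hold, Ack, Done}; fixed.
Sat(E[(r | safe) U ready]) = {Grant, Sync, Retry, Hold, Ack, Done}
A[(r | ~ready) U E[(r | safe) U ready]]: least fixpoint, start Z0 = Sat(E[(r | safe) U ready]) = {Grant, Sync, Retry, Hold, Ack, Done}, add states in Sat(r | ~ready) with every successor in Z. Already a fixed point.
Sat(A[(r | ~ready) U E[(r | safe) U ready]]) = {Grant, Sync, Retry, Hold, Ack, Done}
Reset ∉ Sat(A[(r | ~ready) U E[(r | safe) U ready]]) = {Grant, Sync, Retry, Hold, Ack, Done}, so the formula does not hold at Reset.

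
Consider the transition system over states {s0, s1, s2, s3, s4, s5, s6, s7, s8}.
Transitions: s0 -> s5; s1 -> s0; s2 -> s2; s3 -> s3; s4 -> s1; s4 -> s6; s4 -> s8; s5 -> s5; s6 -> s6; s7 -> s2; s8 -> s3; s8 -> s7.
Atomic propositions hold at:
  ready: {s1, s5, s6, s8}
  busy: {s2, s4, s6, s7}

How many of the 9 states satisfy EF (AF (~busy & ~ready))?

5

Sat(~busy) = {s0, s1, s3, s5, s8}
Sat(~ready) = {s0, s2, s3, s4, s7}
Sat(~busy & ~ready) = {s0, s3}
AF (~busy & ~ready): least fixpoint, start Z0 = {s0, s3}, add states with every successor in Z. Z1 = {s0, s1, s3}; fixed.
Sat(AF (~busy & ~ready)) = {s0, s1, s3}
EF (AF (~busy & ~ready)): least fixpoint, start Z0 = {s0, s1, s3}, add states with some successor in Z. Z1 = {s0, s1, s3, s4, s8}; fixed.
Sat(EF (AF (~busy & ~ready))) = {s0, s1, s3, s4, s8}
|Sat(EF (AF (~busy & ~ready)))| = |{s0, s1, s3, s4, s8}| = 5.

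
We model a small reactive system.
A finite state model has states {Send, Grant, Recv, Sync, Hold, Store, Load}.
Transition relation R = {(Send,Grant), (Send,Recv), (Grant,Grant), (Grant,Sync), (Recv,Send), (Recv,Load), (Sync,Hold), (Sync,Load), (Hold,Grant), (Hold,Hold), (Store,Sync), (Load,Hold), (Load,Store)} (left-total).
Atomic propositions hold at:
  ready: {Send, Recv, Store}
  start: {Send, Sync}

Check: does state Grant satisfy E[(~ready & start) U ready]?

No

Sat(~ready) = {Grant, Sync, Hold, Load}
Sat(~ready & start) = {Sync}
E[(~ready & start) U ready]: least fixpoint, start Z0 = Sat(ready) = {Send, Recv, Store}, add states in Sat(~ready & start) with some successor in Z. Already a fixed point.
Sat(E[(~ready & start) U ready]) = {Send, Recv, Store}
Grant ∉ Sat(E[(~ready & start) U ready]) = {Send, Recv, Store}, so the formula does not hold at Grant.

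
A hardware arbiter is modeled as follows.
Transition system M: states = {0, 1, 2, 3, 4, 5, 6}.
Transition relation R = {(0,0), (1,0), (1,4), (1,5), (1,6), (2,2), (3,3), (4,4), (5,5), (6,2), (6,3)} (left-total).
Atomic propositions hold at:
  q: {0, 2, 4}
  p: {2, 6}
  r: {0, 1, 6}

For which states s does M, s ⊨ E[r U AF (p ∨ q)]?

Sat(p ∨ q) = {0, 2, 4, 6}
AF (p ∨ q): least fixpoint, start Z0 = {0, 2, 4, 6}, add states with every successor in Z. Already a fixed point.
Sat(AF (p ∨ q)) = {0, 2, 4, 6}
E[r U AF (p ∨ q)]: least fixpoint, start Z0 = Sat(AF (p ∨ q)) = {0, 2, 4, 6}, add states in Sat(r) with some successor in Z. Z1 = {0, 1, 2, 4, 6}; fixed.
Sat(E[r U AF (p ∨ q)]) = {0, 1, 2, 4, 6}

{0, 1, 2, 4, 6}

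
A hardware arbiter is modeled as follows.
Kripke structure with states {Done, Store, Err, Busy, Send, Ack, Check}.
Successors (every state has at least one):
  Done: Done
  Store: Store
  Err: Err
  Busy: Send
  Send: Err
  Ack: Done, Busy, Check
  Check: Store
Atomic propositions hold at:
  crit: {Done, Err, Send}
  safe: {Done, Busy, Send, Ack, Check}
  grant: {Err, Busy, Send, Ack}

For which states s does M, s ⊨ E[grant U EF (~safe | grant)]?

Sat(~safe) = {Store, Err}
Sat(~safe | grant) = {Store, Err, Busy, Send, Ack}
EF (~safe | grant): least fixpoint, start Z0 = {Store, Err, Busy, Send, Ack}, add states with some successor in Z. Z1 = {Store, Err, Busy, Send, Ack, Check}; fixed.
Sat(EF (~safe | grant)) = {Store, Err, Busy, Send, Ack, Check}
E[grant U EF (~safe | grant)]: least fixpoint, start Z0 = Sat(EF (~safe | grant)) = {Store, Err, Busy, Send, Ack, Check}, add states in Sat(grant) with some successor in Z. Already a fixed point.
Sat(E[grant U EF (~safe | grant)]) = {Store, Err, Busy, Send, Ack, Check}

{Store, Err, Busy, Send, Ack, Check}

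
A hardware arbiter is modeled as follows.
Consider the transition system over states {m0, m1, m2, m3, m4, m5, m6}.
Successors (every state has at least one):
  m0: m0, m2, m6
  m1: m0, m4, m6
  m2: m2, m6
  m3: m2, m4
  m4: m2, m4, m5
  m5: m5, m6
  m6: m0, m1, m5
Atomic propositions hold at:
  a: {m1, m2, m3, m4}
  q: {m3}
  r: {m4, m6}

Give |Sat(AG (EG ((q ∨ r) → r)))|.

Sat(q ∨ r) = {m3, m4, m6}
Sat((q ∨ r) → r) = {m0, m1, m2, m4, m5, m6}
EG ((q ∨ r) → r): greatest fixpoint, start Z0 = {m0, m1, m2, m4, m5, m6}, keep only states in Sat with some successor in Z. Already a fixed point.
Sat(EG ((q ∨ r) → r)) = {m0, m1, m2, m4, m5, m6}
AG (EG ((q ∨ r) → r)): greatest fixpoint, start Z0 = {m0, m1, m2, m4, m5, m6}, keep only states in Sat with every successor in Z. Already a fixed point.
Sat(AG (EG ((q ∨ r) → r))) = {m0, m1, m2, m4, m5, m6}
|Sat(AG (EG ((q ∨ r) → r)))| = |{m0, m1, m2, m4, m5, m6}| = 6.

6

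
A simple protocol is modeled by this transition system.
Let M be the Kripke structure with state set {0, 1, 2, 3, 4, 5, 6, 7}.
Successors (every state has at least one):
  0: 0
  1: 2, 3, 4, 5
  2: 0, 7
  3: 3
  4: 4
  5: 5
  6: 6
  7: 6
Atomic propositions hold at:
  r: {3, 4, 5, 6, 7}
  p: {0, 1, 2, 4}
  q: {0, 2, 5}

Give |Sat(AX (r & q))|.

Sat(r & q) = {5}
Sat(AX (r & q)) = {s : every successor in {5}} = {5}
|Sat(AX (r & q))| = |{5}| = 1.

1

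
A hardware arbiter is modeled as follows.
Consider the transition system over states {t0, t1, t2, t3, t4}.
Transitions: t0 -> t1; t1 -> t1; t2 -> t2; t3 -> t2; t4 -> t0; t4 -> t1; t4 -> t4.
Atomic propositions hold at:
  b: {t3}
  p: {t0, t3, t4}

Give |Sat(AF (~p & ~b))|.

Sat(~p) = {t1, t2}
Sat(~b) = {t0, t1, t2, t4}
Sat(~p & ~b) = {t1, t2}
AF (~p & ~b): least fixpoint, start Z0 = {t1, t2}, add states with every successor in Z. Z1 = {t0, t1, t2, t3}; fixed.
Sat(AF (~p & ~b)) = {t0, t1, t2, t3}
|Sat(AF (~p & ~b))| = |{t0, t1, t2, t3}| = 4.

4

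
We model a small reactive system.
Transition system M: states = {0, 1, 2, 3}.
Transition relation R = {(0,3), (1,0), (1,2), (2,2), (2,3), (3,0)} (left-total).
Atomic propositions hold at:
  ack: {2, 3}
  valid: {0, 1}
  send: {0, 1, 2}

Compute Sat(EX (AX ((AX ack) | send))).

{0, 2}

Sat(AX ack) = {s : every successor in {2, 3}} = {0, 2}
Sat((AX ack) | send) = {0, 1, 2}
Sat(AX ((AX ack) | send)) = {s : every successor in {0, 1, 2}} = {1, 3}
Sat(EX (AX ((AX ack) | send))) = {s : some successor in {1, 3}} = {0, 2}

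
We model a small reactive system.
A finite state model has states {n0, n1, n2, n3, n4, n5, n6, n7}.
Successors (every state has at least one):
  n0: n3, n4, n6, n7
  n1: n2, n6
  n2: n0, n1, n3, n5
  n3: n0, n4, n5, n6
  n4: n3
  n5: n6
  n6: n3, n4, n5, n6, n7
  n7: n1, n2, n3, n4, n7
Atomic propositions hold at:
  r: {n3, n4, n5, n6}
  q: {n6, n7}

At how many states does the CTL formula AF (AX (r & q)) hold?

Sat(r & q) = {n6}
Sat(AX (r & q)) = {s : every successor in {n6}} = {n5}
AF (AX (r & q)): least fixpoint, start Z0 = {n5}, add states with every successor in Z. Already a fixed point.
Sat(AF (AX (r & q))) = {n5}
|Sat(AF (AX (r & q)))| = |{n5}| = 1.

1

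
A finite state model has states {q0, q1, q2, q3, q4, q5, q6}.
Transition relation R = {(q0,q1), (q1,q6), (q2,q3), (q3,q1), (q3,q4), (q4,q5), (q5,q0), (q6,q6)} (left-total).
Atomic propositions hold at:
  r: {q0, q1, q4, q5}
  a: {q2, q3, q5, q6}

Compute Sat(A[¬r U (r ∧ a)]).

Sat(¬r) = {q2, q3, q6}
Sat(r ∧ a) = {q5}
A[¬r U (r ∧ a)]: least fixpoint, start Z0 = Sat((r ∧ a)) = {q5}, add states in Sat(¬r) with every successor in Z. Already a fixed point.
Sat(A[¬r U (r ∧ a)]) = {q5}

{q5}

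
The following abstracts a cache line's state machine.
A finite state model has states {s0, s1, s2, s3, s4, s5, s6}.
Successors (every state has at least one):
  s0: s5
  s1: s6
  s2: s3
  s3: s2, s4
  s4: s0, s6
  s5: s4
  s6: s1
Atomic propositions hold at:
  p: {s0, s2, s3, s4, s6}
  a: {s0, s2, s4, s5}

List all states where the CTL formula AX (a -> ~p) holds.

{s0, s1, s2, s6}

Sat(~p) = {s1, s5}
Sat(a -> ~p) = {s1, s3, s5, s6}
Sat(AX (a -> ~p)) = {s : every successor in {s1, s3, s5, s6}} = {s0, s1, s2, s6}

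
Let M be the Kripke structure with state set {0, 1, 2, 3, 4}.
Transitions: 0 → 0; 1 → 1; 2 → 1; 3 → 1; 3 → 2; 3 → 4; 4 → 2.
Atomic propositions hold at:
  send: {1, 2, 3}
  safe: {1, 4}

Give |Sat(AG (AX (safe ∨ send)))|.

Sat(safe ∨ send) = {1, 2, 3, 4}
Sat(AX (safe ∨ send)) = {s : every successor in {1, 2, 3, 4}} = {1, 2, 3, 4}
AG (AX (safe ∨ send)): greatest fixpoint, start Z0 = {1, 2, 3, 4}, keep only states in Sat with every successor in Z. Already a fixed point.
Sat(AG (AX (safe ∨ send))) = {1, 2, 3, 4}
|Sat(AG (AX (safe ∨ send)))| = |{1, 2, 3, 4}| = 4.

4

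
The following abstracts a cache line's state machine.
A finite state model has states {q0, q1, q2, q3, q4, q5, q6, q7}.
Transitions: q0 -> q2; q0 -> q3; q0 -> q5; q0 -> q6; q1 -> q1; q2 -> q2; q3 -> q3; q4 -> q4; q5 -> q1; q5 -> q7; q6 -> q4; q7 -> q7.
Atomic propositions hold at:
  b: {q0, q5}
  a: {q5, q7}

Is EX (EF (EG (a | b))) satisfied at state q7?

Yes

Sat(a | b) = {q0, q5, q7}
EG (a | b): greatest fixpoint, start Z0 = {q0, q5, q7}, keep only states in Sat with some successor in Z. Already a fixed point.
Sat(EG (a | b)) = {q0, q5, q7}
EF (EG (a | b)): least fixpoint, start Z0 = {q0, q5, q7}, add states with some successor in Z. Already a fixed point.
Sat(EF (EG (a | b))) = {q0, q5, q7}
Sat(EX (EF (EG (a | b)))) = {s : some successor in {q0, q5, q7}} = {q0, q5, q7}
q7 ∈ Sat(EX (EF (EG (a | b)))) = {q0, q5, q7}, so the formula holds at q7.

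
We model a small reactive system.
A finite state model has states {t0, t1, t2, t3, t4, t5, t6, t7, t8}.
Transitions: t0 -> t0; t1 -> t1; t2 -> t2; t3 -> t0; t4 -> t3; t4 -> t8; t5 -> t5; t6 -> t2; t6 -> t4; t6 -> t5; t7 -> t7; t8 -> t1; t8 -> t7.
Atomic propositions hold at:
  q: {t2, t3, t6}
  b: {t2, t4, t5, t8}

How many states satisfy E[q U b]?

E[q U b]: least fixpoint, start Z0 = Sat(b) = {t2, t4, t5, t8}, add states in Sat(q) with some successor in Z. Z1 = {t2, t4, t5, t6, t8}; fixed.
Sat(E[q U b]) = {t2, t4, t5, t6, t8}
|Sat(E[q U b])| = |{t2, t4, t5, t6, t8}| = 5.

5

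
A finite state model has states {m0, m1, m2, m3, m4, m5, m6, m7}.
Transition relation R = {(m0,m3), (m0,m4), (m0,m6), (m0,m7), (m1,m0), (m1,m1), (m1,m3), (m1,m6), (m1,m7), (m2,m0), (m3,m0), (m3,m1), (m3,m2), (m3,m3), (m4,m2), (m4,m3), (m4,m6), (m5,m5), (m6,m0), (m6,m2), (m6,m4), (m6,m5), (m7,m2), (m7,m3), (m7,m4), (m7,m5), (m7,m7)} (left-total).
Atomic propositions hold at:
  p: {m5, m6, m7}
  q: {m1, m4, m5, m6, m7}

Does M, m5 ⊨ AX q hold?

Sat(AX q) = {s : every successor in {m1, m4, m5, m6, m7}} = {m5}
m5 ∈ Sat(AX q) = {m5}, so the formula holds at m5.

Yes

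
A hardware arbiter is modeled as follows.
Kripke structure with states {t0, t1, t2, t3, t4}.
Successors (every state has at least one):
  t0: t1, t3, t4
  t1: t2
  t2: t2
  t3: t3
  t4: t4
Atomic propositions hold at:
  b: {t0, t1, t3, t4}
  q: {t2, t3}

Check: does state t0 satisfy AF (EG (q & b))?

Sat(q & b) = {t3}
EG (q & b): greatest fixpoint, start Z0 = {t3}, keep only states in Sat with some successor in Z. Already a fixed point.
Sat(EG (q & b)) = {t3}
AF (EG (q & b)): least fixpoint, start Z0 = {t3}, add states with every successor in Z. Already a fixed point.
Sat(AF (EG (q & b))) = {t3}
t0 ∉ Sat(AF (EG (q & b))) = {t3}, so the formula does not hold at t0.

No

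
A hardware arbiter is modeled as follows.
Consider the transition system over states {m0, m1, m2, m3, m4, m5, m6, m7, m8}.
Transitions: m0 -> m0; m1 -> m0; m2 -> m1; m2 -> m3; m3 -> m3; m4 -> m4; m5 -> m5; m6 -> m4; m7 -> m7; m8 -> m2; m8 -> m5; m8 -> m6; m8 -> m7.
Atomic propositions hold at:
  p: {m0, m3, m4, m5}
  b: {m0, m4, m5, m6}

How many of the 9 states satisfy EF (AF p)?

8

AF p: least fixpoint, start Z0 = {m0, m3, m4, m5}, add states with every successor in Z. Z1 = {m0, m1, m3, m4, m5, m6}; Z2 = {m0, m1, m2, m3, m4, m5, m6}; fixed.
Sat(AF p) = {m0, m1, m2, m3, m4, m5, m6}
EF (AF p): least fixpoint, start Z0 = {m0, m1, m2, m3, m4, m5, m6}, add states with some successor in Z. Z1 = {m0, m1, m2, m3, m4, m5, m6, m8}; fixed.
Sat(EF (AF p)) = {m0, m1, m2, m3, m4, m5, m6, m8}
|Sat(EF (AF p))| = |{m0, m1, m2, m3, m4, m5, m6, m8}| = 8.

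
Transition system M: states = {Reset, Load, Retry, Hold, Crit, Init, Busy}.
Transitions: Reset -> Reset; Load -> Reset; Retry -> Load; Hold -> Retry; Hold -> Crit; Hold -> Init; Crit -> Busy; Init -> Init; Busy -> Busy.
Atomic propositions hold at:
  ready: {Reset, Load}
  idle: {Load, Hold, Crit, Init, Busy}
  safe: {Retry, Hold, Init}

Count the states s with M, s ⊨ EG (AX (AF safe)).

AF safe: least fixpoint, start Z0 = {Retry, Hold, Init}, add states with every successor in Z. Already a fixed point.
Sat(AF safe) = {Retry, Hold, Init}
Sat(AX (AF safe)) = {s : every successor in {Retry, Hold, Init}} = {Init}
EG (AX (AF safe)): greatest fixpoint, start Z0 = {Init}, keep only states in Sat with some successor in Z. Already a fixed point.
Sat(EG (AX (AF safe))) = {Init}
|Sat(EG (AX (AF safe)))| = |{Init}| = 1.

1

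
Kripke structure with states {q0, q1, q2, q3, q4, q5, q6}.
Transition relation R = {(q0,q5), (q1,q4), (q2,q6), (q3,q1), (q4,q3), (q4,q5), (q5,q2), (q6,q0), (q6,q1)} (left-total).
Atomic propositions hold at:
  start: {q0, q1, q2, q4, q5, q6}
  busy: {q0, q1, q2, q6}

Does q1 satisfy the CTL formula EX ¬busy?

Yes

Sat(¬busy) = {q3, q4, q5}
Sat(EX ¬busy) = {s : some successor in {q3, q4, q5}} = {q0, q1, q4}
q1 ∈ Sat(EX ¬busy) = {q0, q1, q4}, so the formula holds at q1.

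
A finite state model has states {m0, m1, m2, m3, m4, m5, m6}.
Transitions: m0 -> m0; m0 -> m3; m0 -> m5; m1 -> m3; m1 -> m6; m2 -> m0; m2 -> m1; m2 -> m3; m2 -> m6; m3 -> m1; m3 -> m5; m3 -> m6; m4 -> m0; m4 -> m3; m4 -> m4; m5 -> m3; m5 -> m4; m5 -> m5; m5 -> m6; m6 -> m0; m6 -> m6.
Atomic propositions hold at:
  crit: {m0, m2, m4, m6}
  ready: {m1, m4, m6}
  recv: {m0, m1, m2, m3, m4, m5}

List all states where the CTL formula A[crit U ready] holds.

A[crit U ready]: least fixpoint, start Z0 = Sat(ready) = {m1, m4, m6}, add states in Sat(crit) with every successor in Z. Already a fixed point.
Sat(A[crit U ready]) = {m1, m4, m6}

{m1, m4, m6}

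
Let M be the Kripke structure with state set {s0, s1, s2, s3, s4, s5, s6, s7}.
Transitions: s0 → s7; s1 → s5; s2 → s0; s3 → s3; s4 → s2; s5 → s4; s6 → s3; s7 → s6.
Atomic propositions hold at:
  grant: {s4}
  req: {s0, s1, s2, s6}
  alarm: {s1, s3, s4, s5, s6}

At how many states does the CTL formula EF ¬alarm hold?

Sat(¬alarm) = {s0, s2, s7}
EF ¬alarm: least fixpoint, start Z0 = {s0, s2, s7}, add states with some successor in Z. Z1 = {s0, s2, s4, s7}; Z2 = {s0, s2, s4, s5, s7}; Z3 = {s0, s1, s2, s4, s5, s7}; fixed.
Sat(EF ¬alarm) = {s0, s1, s2, s4, s5, s7}
|Sat(EF ¬alarm)| = |{s0, s1, s2, s4, s5, s7}| = 6.

6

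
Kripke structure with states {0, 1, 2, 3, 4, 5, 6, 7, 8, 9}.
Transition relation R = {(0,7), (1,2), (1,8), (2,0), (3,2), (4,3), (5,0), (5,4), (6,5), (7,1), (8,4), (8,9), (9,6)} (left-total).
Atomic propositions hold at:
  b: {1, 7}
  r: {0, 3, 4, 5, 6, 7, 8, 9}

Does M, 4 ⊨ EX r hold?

Sat(EX r) = {s : some successor in {0, 3, 4, 5, 6, 7, 8, 9}} = {0, 1, 2, 4, 5, 6, 8, 9}
4 ∈ Sat(EX r) = {0, 1, 2, 4, 5, 6, 8, 9}, so the formula holds at 4.

Yes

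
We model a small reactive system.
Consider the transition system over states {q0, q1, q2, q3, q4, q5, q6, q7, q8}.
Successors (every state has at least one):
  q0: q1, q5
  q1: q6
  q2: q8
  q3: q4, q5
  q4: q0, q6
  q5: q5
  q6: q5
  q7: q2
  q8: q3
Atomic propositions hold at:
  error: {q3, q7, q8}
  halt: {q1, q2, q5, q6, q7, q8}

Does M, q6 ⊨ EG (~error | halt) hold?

Yes

Sat(~error) = {q0, q1, q2, q4, q5, q6}
Sat(~error | halt) = {q0, q1, q2, q4, q5, q6, q7, q8}
EG (~error | halt): greatest fixpoint, start Z0 = {q0, q1, q2, q4, q5, q6, q7, q8}, keep only states in Sat with some successor in Z. Z1 = {q0, q1, q2, q4, q5, q6, q7}; Z2 = {q0, q1, q4, q5, q6, q7}; Z3 = {q0, q1, q4, q5, q6}; fixed.
Sat(EG (~error | halt)) = {q0, q1, q4, q5, q6}
q6 ∈ Sat(EG (~error | halt)) = {q0, q1, q4, q5, q6}, so the formula holds at q6.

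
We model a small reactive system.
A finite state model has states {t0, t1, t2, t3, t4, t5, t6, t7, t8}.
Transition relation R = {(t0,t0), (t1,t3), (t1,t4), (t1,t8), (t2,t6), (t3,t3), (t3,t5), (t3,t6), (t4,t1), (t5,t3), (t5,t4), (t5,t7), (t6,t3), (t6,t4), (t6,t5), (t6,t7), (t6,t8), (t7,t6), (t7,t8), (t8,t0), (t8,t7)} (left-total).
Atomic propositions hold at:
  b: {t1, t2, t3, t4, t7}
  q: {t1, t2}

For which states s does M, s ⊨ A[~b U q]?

Sat(~b) = {t0, t5, t6, t8}
A[~b U q]: least fixpoint, start Z0 = Sat(q) = {t1, t2}, add states in Sat(~b) with every successor in Z. Already a fixed point.
Sat(A[~b U q]) = {t1, t2}

{t1, t2}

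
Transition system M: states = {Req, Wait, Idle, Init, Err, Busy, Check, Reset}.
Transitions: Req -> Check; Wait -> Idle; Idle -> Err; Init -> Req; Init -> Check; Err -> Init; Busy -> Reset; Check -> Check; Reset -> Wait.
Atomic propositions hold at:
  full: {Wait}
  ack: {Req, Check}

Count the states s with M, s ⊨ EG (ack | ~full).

5

Sat(~full) = {Req, Idle, Init, Err, Busy, Check, Reset}
Sat(ack | ~full) = {Req, Idle, Init, Err, Busy, Check, Reset}
EG (ack | ~full): greatest fixpoint, start Z0 = {Req, Idle, Init, Err, Busy, Check, Reset}, keep only states in Sat with some successor in Z. Z1 = {Req, Idle, Init, Err, Busy, Check}; Z2 = {Req, Idle, Init, Err, Check}; fixed.
Sat(EG (ack | ~full)) = {Req, Idle, Init, Err, Check}
|Sat(EG (ack | ~full))| = |{Req, Idle, Init, Err, Check}| = 5.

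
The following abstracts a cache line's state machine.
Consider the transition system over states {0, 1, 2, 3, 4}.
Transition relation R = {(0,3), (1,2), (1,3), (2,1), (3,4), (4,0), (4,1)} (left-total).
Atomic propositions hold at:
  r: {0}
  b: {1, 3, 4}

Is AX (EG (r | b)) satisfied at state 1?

Sat(r | b) = {0, 1, 3, 4}
EG (r | b): greatest fixpoint, start Z0 = {0, 1, 3, 4}, keep only states in Sat with some successor in Z. Already a fixed point.
Sat(EG (r | b)) = {0, 1, 3, 4}
Sat(AX (EG (r | b))) = {s : every successor in {0, 1, 3, 4}} = {0, 2, 3, 4}
1 ∉ Sat(AX (EG (r | b))) = {0, 2, 3, 4}, so the formula does not hold at 1.

No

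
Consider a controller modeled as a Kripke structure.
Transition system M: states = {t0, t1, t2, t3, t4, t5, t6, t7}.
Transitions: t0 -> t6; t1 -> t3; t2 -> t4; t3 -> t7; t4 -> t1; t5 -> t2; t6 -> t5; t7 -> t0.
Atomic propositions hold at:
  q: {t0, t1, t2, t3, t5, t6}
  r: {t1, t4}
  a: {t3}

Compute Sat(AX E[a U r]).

E[a U r]: least fixpoint, start Z0 = Sat(r) = {t1, t4}, add states in Sat(a) with some successor in Z. Already a fixed point.
Sat(E[a U r]) = {t1, t4}
Sat(AX E[a U r]) = {s : every successor in {t1, t4}} = {t2, t4}

{t2, t4}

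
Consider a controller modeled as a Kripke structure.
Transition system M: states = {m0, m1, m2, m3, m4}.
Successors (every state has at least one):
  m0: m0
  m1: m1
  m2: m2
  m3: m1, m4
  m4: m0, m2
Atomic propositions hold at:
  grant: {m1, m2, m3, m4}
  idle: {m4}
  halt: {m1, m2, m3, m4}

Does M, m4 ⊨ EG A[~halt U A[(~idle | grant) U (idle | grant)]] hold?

Yes

Sat(~halt) = {m0}
Sat(~idle) = {m0, m1, m2, m3}
Sat(~idle | grant) = {m0, m1, m2, m3, m4}
Sat(idle | grant) = {m1, m2, m3, m4}
A[(~idle | grant) U (idle | grant)]: least fixpoint, start Z0 = Sat((idle | grant)) = {m1, m2, m3, m4}, add states in Sat(~idle | grant) with every successor in Z. Already a fixed point.
Sat(A[(~idle | grant) U (idle | grant)]) = {m1, m2, m3, m4}
A[~halt U A[(~idle | grant) U (idle | grant)]]: least fixpoint, start Z0 = Sat(A[(~idle | grant) U (idle | grant)]) = {m1, m2, m3, m4}, add states in Sat(~halt) with every successor in Z. Already a fixed point.
Sat(A[~halt U A[(~idle | grant) U (idle | grant)]]) = {m1, m2, m3, m4}
EG A[~halt U A[(~idle | grant) U (idle | grant)]]: greatest fixpoint, start Z0 = {m1, m2, m3, m4}, keep only states in Sat with some successor in Z. Already a fixed point.
Sat(EG A[~halt U A[(~idle | grant) U (idle | grant)]]) = {m1, m2, m3, m4}
m4 ∈ Sat(EG A[~halt U A[(~idle | grant) U (idle | grant)]]) = {m1, m2, m3, m4}, so the formula holds at m4.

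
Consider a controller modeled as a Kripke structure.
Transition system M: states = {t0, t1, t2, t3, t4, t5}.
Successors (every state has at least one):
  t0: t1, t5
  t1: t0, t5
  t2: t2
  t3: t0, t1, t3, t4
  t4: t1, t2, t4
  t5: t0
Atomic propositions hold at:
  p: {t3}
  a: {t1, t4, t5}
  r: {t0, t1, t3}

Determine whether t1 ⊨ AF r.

AF r: least fixpoint, start Z0 = {t0, t1, t3}, add states with every successor in Z. Z1 = {t0, t1, t3, t5}; fixed.
Sat(AF r) = {t0, t1, t3, t5}
t1 ∈ Sat(AF r) = {t0, t1, t3, t5}, so the formula holds at t1.

Yes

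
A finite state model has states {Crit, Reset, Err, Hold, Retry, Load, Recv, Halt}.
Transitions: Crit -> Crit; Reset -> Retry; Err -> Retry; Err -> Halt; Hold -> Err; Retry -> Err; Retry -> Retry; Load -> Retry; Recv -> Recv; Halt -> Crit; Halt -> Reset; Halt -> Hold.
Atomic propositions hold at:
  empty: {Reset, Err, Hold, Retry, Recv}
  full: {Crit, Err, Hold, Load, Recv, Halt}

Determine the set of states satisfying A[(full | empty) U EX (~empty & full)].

Sat(full | empty) = {Crit, Reset, Err, Hold, Retry, Load, Recv, Halt}
Sat(~empty) = {Crit, Load, Halt}
Sat(~empty & full) = {Crit, Load, Halt}
Sat(EX (~empty & full)) = {s : some successor in {Crit, Load, Halt}} = {Crit, Err, Halt}
A[(full | empty) U EX (~empty & full)]: least fixpoint, start Z0 = Sat(EX (~empty & full)) = {Crit, Err, Halt}, add states in Sat(full | empty) with every successor in Z. Z1 = {Crit, Err, Hold, Halt}; fixed.
Sat(A[(full | empty) U EX (~empty & full)]) = {Crit, Err, Hold, Halt}

{Crit, Err, Hold, Halt}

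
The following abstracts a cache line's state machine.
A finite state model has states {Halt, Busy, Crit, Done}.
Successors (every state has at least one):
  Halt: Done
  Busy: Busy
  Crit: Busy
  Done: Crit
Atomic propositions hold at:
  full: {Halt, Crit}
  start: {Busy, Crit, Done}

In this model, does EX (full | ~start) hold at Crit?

Sat(~start) = {Halt}
Sat(full | ~start) = {Halt, Crit}
Sat(EX (full | ~start)) = {s : some successor in {Halt, Crit}} = {Done}
Crit ∉ Sat(EX (full | ~start)) = {Done}, so the formula does not hold at Crit.

No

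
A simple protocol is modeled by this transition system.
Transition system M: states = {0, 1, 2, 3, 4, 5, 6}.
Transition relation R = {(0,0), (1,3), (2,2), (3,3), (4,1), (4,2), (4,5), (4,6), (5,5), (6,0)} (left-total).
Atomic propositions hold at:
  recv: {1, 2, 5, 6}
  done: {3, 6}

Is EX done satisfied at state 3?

Sat(EX done) = {s : some successor in {3, 6}} = {1, 3, 4}
3 ∈ Sat(EX done) = {1, 3, 4}, so the formula holds at 3.

Yes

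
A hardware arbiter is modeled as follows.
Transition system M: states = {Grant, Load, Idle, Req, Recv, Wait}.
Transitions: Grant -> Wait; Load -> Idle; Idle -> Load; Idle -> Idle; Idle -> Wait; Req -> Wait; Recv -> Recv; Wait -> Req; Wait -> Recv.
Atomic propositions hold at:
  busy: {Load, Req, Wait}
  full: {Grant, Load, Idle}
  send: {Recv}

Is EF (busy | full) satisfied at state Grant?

Yes

Sat(busy | full) = {Grant, Load, Idle, Req, Wait}
EF (busy | full): least fixpoint, start Z0 = {Grant, Load, Idle, Req, Wait}, add states with some successor in Z. Already a fixed point.
Sat(EF (busy | full)) = {Grant, Load, Idle, Req, Wait}
Grant ∈ Sat(EF (busy | full)) = {Grant, Load, Idle, Req, Wait}, so the formula holds at Grant.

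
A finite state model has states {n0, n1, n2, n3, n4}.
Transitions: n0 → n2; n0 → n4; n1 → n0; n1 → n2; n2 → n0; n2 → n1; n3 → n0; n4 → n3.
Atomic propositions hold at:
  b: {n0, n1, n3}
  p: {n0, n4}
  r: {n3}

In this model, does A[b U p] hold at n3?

Yes

A[b U p]: least fixpoint, start Z0 = Sat(p) = {n0, n4}, add states in Sat(b) with every successor in Z. Z1 = {n0, n3, n4}; fixed.
Sat(A[b U p]) = {n0, n3, n4}
n3 ∈ Sat(A[b U p]) = {n0, n3, n4}, so the formula holds at n3.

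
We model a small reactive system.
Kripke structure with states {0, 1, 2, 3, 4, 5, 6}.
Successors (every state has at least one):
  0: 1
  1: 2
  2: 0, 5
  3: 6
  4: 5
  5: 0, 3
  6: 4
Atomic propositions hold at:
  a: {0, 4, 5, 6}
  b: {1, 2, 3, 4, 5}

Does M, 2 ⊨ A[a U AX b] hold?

No

Sat(AX b) = {s : every successor in {1, 2, 3, 4, 5}} = {0, 1, 4, 6}
A[a U AX b]: least fixpoint, start Z0 = Sat(AX b) = {0, 1, 4, 6}, add states in Sat(a) with every successor in Z. Already a fixed point.
Sat(A[a U AX b]) = {0, 1, 4, 6}
2 ∉ Sat(A[a U AX b]) = {0, 1, 4, 6}, so the formula does not hold at 2.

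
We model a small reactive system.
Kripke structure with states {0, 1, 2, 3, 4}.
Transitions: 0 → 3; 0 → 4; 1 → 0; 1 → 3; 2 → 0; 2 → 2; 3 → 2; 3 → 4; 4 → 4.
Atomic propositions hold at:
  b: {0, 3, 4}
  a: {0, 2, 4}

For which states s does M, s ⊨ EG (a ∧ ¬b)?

Sat(¬b) = {1, 2}
Sat(a ∧ ¬b) = {2}
EG (a ∧ ¬b): greatest fixpoint, start Z0 = {2}, keep only states in Sat with some successor in Z. Already a fixed point.
Sat(EG (a ∧ ¬b)) = {2}

{2}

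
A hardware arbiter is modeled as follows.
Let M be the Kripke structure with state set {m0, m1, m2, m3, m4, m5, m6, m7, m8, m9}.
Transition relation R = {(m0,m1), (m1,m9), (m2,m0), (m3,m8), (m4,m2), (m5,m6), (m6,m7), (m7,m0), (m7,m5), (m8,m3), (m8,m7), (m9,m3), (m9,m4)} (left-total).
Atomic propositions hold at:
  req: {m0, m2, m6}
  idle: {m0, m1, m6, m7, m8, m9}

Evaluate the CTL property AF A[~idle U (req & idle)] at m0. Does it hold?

Sat(~idle) = {m2, m3, m4, m5}
Sat(req & idle) = {m0, m6}
A[~idle U (req & idle)]: least fixpoint, start Z0 = Sat((req & idle)) = {m0, m6}, add states in Sat(~idle) with every successor in Z. Z1 = {m0, m2, m5, m6}; Z2 = {m0, m2, m4, m5, m6}; fixed.
Sat(A[~idle U (req & idle)]) = {m0, m2, m4, m5, m6}
AF A[~idle U (req & idle)]: least fixpoint, start Z0 = {m0, m2, m4, m5, m6}, add states with every successor in Z. Z1 = {m0, m2, m4, m5, m6, m7}; fixed.
Sat(AF A[~idle U (req & idle)]) = {m0, m2, m4, m5, m6, m7}
m0 ∈ Sat(AF A[~idle U (req & idle)]) = {m0, m2, m4, m5, m6, m7}, so the formula holds at m0.

Yes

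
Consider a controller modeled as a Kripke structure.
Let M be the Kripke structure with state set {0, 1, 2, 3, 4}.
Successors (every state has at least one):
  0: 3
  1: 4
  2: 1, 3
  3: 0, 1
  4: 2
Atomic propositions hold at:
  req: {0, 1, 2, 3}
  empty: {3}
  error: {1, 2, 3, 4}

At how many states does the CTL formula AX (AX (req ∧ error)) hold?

Sat(req ∧ error) = {1, 2, 3}
Sat(AX (req ∧ error)) = {s : every successor in {1, 2, 3}} = {0, 2, 4}
Sat(AX (AX (req ∧ error))) = {s : every successor in {0, 2, 4}} = {1, 4}
|Sat(AX (AX (req ∧ error)))| = |{1, 4}| = 2.

2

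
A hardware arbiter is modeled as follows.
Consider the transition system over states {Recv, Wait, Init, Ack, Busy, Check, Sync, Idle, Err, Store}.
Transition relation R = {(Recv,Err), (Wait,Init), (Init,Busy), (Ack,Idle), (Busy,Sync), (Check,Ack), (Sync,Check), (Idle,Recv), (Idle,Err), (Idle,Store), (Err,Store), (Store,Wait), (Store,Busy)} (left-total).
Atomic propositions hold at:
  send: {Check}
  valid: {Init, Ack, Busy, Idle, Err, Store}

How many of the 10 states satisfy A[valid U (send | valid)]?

7

Sat(send | valid) = {Init, Ack, Busy, Check, Idle, Err, Store}
A[valid U (send | valid)]: least fixpoint, start Z0 = Sat((send | valid)) = {Init, Ack, Busy, Check, Idle, Err, Store}, add states in Sat(valid) with every successor in Z. Already a fixed point.
Sat(A[valid U (send | valid)]) = {Init, Ack, Busy, Check, Idle, Err, Store}
|Sat(A[valid U (send | valid)])| = |{Init, Ack, Busy, Check, Idle, Err, Store}| = 7.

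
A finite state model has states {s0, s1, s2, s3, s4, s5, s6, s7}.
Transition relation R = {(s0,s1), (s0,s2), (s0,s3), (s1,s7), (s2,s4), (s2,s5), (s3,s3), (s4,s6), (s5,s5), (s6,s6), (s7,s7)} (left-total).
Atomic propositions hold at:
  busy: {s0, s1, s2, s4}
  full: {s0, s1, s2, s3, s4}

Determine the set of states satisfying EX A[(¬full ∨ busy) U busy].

Sat(¬full) = {s5, s6, s7}
Sat(¬full ∨ busy) = {s0, s1, s2, s4, s5, s6, s7}
A[(¬full ∨ busy) U busy]: least fixpoint, start Z0 = Sat(busy) = {s0, s1, s2, s4}, add states in Sat(¬full ∨ busy) with every successor in Z. Already a fixed point.
Sat(A[(¬full ∨ busy) U busy]) = {s0, s1, s2, s4}
Sat(EX A[(¬full ∨ busy) U busy]) = {s : some successor in {s0, s1, s2, s4}} = {s0, s2}

{s0, s2}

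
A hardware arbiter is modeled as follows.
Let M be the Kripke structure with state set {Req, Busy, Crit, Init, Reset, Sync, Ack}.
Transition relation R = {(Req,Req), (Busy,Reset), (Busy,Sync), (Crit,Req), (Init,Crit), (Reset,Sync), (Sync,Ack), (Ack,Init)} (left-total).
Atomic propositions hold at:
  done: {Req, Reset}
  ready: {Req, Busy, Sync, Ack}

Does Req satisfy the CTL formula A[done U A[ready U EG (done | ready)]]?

Yes

Sat(done | ready) = {Req, Busy, Reset, Sync, Ack}
EG (done | ready): greatest fixpoint, start Z0 = {Req, Busy, Reset, Sync, Ack}, keep only states in Sat with some successor in Z. Z1 = {Req, Busy, Reset, Sync}; Z2 = {Req, Busy, Reset}; Z3 = {Req, Busy}; Z4 = {Req}; fixed.
Sat(EG (done | ready)) = {Req}
A[ready U EG (done | ready)]: least fixpoint, start Z0 = Sat(EG (done | ready)) = {Req}, add states in Sat(ready) with every successor in Z. Already a fixed point.
Sat(A[ready U EG (done | ready)]) = {Req}
A[done U A[ready U EG (done | ready)]]: least fixpoint, start Z0 = Sat(A[ready U EG (done | ready)]) = {Req}, add states in Sat(done) with every successor in Z. Already a fixed point.
Sat(A[done U A[ready U EG (done | ready)]]) = {Req}
Req ∈ Sat(A[done U A[ready U EG (done | ready)]]) = {Req}, so the formula holds at Req.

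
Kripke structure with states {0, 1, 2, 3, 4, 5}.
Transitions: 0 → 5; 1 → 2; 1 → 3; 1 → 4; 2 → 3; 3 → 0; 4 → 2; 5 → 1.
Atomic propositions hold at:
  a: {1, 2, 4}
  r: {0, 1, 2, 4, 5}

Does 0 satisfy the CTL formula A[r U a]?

Yes

A[r U a]: least fixpoint, start Z0 = Sat(a) = {1, 2, 4}, add states in Sat(r) with every successor in Z. Z1 = {1, 2, 4, 5}; Z2 = {0, 1, 2, 4, 5}; fixed.
Sat(A[r U a]) = {0, 1, 2, 4, 5}
0 ∈ Sat(A[r U a]) = {0, 1, 2, 4, 5}, so the formula holds at 0.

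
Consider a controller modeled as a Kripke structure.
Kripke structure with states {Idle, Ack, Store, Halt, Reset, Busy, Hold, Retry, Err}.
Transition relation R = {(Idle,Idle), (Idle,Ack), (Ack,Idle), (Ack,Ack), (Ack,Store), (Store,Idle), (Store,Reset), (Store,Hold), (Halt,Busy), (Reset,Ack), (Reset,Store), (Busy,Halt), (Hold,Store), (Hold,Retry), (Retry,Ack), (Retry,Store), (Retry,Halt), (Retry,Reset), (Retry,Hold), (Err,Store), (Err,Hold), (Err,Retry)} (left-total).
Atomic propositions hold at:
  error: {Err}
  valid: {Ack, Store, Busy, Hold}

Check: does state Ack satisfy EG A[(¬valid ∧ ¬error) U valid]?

Yes

Sat(¬valid) = {Idle, Halt, Reset, Retry, Err}
Sat(¬error) = {Idle, Ack, Store, Halt, Reset, Busy, Hold, Retry}
Sat(¬valid ∧ ¬error) = {Idle, Halt, Reset, Retry}
A[(¬valid ∧ ¬error) U valid]: least fixpoint, start Z0 = Sat(valid) = {Ack, Store, Busy, Hold}, add states in Sat(¬valid ∧ ¬error) with every successor in Z. Z1 = {Ack, Store, Halt, Reset, Busy, Hold}; Z2 = {Ack, Store, Halt, Reset, Busy, Hold, Retry}; fixed.
Sat(A[(¬valid ∧ ¬error) U valid]) = {Ack, Store, Halt, Reset, Busy, Hold, Retry}
EG A[(¬valid ∧ ¬error) U valid]: greatest fixpoint, start Z0 = {Ack, Store, Halt, Reset, Busy, Hold, Retry}, keep only states in Sat with some successor in Z. Already a fixed point.
Sat(EG A[(¬valid ∧ ¬error) U valid]) = {Ack, Store, Halt, Reset, Busy, Hold, Retry}
Ack ∈ Sat(EG A[(¬valid ∧ ¬error) U valid]) = {Ack, Store, Halt, Reset, Busy, Hold, Retry}, so the formula holds at Ack.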